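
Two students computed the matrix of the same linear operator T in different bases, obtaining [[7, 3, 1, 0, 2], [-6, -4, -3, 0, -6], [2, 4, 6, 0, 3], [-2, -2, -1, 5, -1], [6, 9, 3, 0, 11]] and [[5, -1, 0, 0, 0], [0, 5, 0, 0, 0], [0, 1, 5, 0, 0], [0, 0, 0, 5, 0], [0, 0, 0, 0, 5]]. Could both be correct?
No.

Both have characteristic polynomial (x - 5)^5, but the minimal polynomial of A is (x - 5)^3 while the minimal polynomial of B is (x - 5)^2. The minimal polynomial is a similarity invariant, so A and B are not similar.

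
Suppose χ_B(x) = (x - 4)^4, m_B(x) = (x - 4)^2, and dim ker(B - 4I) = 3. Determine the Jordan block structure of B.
Jordan blocks: (4, 2), (4, 1), (4, 1)

λ = 4: algebraic multiplicity 4 (exponent in χ_B), largest block size 2 (exponent in m_B), 3 blocks (geometric multiplicity). These force block sizes [2, 1, 1].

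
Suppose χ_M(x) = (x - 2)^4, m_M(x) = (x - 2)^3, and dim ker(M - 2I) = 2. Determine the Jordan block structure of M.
Jordan blocks: (2, 3), (2, 1)

λ = 2: algebraic multiplicity 4 (exponent in χ_M), largest block size 3 (exponent in m_M), 2 blocks (geometric multiplicity). These force block sizes [3, 1].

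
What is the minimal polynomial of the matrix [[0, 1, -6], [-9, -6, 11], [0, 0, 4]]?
m_A(x) = (x - 4)(x + 3)^2

The characteristic polynomial factors as (x - 4)(x + 3)^2. The minimal polynomial is ∏(x - λ)^{k_λ} where k_λ is the size of the largest Jordan block at λ.

For λ = -3: rank(A + 3I) = 2, and the largest Jordan block has size 2 (the smallest k with rank((A + 3I)^k) = rank((A + 3I)^(k+1))).
For λ = 4: rank(A - 4I) = 2, and the largest Jordan block has size 1 (the smallest k with rank((A - 4I)^k) = rank((A - 4I)^(k+1))).

So m_A(x) = (x - 4)(x + 3)^2.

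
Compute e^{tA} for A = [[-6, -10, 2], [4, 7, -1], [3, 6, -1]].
A has Jordan form J = [[-1, 1, 0], [0, -1, 0], [0, 0, 2]] with A = PJP^{-1}, so e^{tA} = P e^{tJ} P^{-1}.

For a Jordan block J_k(λ), e^{tJ_k(λ)} = e^{λt} · (I + tN + t^2 N^2/2! + ... + t^{k-1} N^{k-1}/(k-1)!) where N is the nilpotent superdiagonal part.

Assembling the blocks and conjugating back gives the entries of e^{tA} as shown above.

e^{tA} = [[(-2*t - e^{3*t} + 2)*e^{-t}, 2*(-2*t - e^{3*t} + 1)*e^{-t}, 2*t*e^{-t}], [(t + e^{3*t} - 1)*e^{-t}, (2*t + 2*e^{3*t} - 1)*e^{-t}, -t*e^{-t}], [(e^{3*t} - 1)*e^{-t}, (2*e^{3*t} - 2)*e^{-t}, e^{-t}]]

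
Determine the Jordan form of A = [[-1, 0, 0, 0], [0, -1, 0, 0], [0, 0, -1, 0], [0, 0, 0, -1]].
The characteristic polynomial is det(xI - A) = (x + 1)^4, so the eigenvalues are -1 (algebraic multiplicity 4).

For λ = -1: rank(A + I) = 0. The eigenspace has dimension 4 - 0 = 4, so there are 4 Jordan blocks; the rank sequence gives block sizes [1, 1, 1, 1].

Assembling the blocks gives the Jordan form J above.

J = [[-1, 0, 0, 0], [0, -1, 0, 0], [0, 0, -1, 0], [0, 0, 0, -1]]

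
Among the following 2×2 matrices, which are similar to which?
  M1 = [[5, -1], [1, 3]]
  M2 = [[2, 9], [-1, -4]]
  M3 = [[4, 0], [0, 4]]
3 classes: {M1}, {M2}, {M3}

Characteristic polynomials: χ_{M1} = (x - 4)^2, χ_{M2} = (x + 1)^2, χ_{M3} = (x - 4)^2.

{M1}: invariant factors (x - 4)^2.

{M2}: invariant factors (x + 1)^2.

{M3}: invariant factors x - 4, x - 4.

Matrices are similar if and only if their invariant-factor lists agree; the partition into similarity classes is {M1}, {M2}, {M3}.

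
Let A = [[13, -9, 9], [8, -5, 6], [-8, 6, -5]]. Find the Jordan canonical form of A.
J = [[1, 1, 0], [0, 1, 0], [0, 0, 1]]

The characteristic polynomial is det(xI - A) = (x - 1)^3, so the eigenvalues are 1 (algebraic multiplicity 3).

For λ = 1: rank(A - I) = 1, rank((A - I)^2) = 0. The eigenspace has dimension 3 - 1 = 2, so there are 2 Jordan blocks; the rank sequence gives block sizes [2, 1].

Assembling the blocks gives the Jordan form J above.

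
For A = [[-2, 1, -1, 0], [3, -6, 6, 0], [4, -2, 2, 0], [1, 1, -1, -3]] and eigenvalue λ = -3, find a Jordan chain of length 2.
We seek v_1 ∈ ker((A + 3I)^2) \ ker(A + 3I), then set v_{i+1} = (A + 3I) v_i.

One such chain is v_1 = [[0, 1, 0, -1]]^T, v_2 = [[1, -3, -2, 1]]^T. Check: (A + 3I) v_2 = [[0, 0, 0, 0]]^T = 0.

v_1 = [[0, 1, 0, -1]]^T, v_2 = [[1, -3, -2, 1]]^T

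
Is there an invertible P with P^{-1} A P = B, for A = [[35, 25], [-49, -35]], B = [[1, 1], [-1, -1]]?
Yes.

Two matrices over a field are similar if and only if they have the same invariant factors.

Both A and B have characteristic polynomial x^2 and minimal polynomial x^2. Computing further, both have invariant factors x^2. Hence A and B are similar.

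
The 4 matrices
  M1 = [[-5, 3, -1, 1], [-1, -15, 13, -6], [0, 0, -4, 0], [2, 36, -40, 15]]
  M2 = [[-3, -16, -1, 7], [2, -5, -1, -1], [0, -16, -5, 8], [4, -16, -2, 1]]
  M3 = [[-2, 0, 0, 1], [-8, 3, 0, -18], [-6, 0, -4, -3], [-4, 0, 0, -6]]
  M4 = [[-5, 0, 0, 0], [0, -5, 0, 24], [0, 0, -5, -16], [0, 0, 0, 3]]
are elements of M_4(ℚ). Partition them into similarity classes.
Characteristic polynomials: χ_{M1} = (x - 3)(x + 4)^3, χ_{M2} = (x - 3)(x + 5)^3, χ_{M3} = (x - 3)(x + 4)^3, χ_{M4} = (x - 3)(x + 5)^3.

{M1, M3}: invariant factors x + 4, (x - 3)(x + 4)^2.

{M2}: invariant factors x + 5, (x - 3)(x + 5)^2.

{M4}: invariant factors x + 5, x + 5, (x - 3)(x + 5).

Matrices are similar if and only if their invariant-factor lists agree; the partition into similarity classes is {M1, M3}, {M2}, {M4}.

3 classes: {M1, M3}, {M2}, {M4}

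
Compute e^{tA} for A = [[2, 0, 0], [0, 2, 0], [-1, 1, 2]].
A has Jordan form J = [[2, 1, 0], [0, 2, 0], [0, 0, 2]] with A = PJP^{-1}, so e^{tA} = P e^{tJ} P^{-1}.

For a Jordan block J_k(λ), e^{tJ_k(λ)} = e^{λt} · (I + tN + t^2 N^2/2! + ... + t^{k-1} N^{k-1}/(k-1)!) where N is the nilpotent superdiagonal part.

Assembling the blocks and conjugating back gives the entries of e^{tA} as shown above.

e^{tA} = [[e^{2*t}, 0, 0], [0, e^{2*t}, 0], [-t*e^{2*t}, t*e^{2*t}, e^{2*t}]]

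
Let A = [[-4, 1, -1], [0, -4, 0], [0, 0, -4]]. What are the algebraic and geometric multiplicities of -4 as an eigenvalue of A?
The characteristic polynomial is (x + 4)^3, so the factor x + 4 appears with exponent 3: the algebraic multiplicity is 3.

rank(A + 4I) = 1, so the eigenspace has dimension 3 - 1 = 2: the geometric multiplicity is 2.

Since 2 < 3, A is not diagonalizable.

algebraic multiplicity 3, geometric multiplicity 2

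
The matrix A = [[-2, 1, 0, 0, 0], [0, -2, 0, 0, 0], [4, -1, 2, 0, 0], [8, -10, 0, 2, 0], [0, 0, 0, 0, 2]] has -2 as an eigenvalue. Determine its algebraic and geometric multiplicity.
algebraic multiplicity 2, geometric multiplicity 1

The characteristic polynomial is (x - 2)^3(x + 2)^2, so the factor x + 2 appears with exponent 2: the algebraic multiplicity is 2.

rank(A + 2I) = 4, so the eigenspace has dimension 5 - 4 = 1: the geometric multiplicity is 1.

Since 1 < 2, A is not diagonalizable.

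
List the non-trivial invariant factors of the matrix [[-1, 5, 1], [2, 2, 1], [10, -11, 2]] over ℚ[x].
(x - 3)^2(x + 3)

The Jordan structure of A has elementary divisors (x + 3), (x - 3)^2. Arranging the block sizes at each eigenvalue in decreasing order and taking row products gives the invariant factors.

Invariant factors (smallest first, each dividing the next): (x - 3)^2(x + 3).

Check: the last factor (x - 3)^2(x + 3) is the minimal polynomial, and the product (x - 3)^2(x + 3) is the characteristic polynomial.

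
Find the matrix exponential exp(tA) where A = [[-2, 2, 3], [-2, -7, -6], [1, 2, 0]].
e^{tA} = [[(t + 1)*e^{-3*t}, 2*t*e^{-3*t}, 3*t*e^{-3*t}], [-2*t*e^{-3*t}, (1 - 4*t)*e^{-3*t}, -6*t*e^{-3*t}], [t*e^{-3*t}, 2*t*e^{-3*t}, (3*t + 1)*e^{-3*t}]]

A has Jordan form J = [[-3, 1, 0], [0, -3, 0], [0, 0, -3]] with A = PJP^{-1}, so e^{tA} = P e^{tJ} P^{-1}.

For a Jordan block J_k(λ), e^{tJ_k(λ)} = e^{λt} · (I + tN + t^2 N^2/2! + ... + t^{k-1} N^{k-1}/(k-1)!) where N is the nilpotent superdiagonal part.

Assembling the blocks and conjugating back gives the entries of e^{tA} as shown above.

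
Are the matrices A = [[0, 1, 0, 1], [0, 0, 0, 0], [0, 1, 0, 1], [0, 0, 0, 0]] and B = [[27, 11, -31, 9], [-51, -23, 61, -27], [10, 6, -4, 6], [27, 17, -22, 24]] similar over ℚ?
trace(A) = 0 but trace(B) = 24. The trace is a similarity invariant, so A and B are not similar.

No.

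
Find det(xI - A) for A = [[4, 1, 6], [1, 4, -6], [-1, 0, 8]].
xI - A = [[x - 4, -1, -6], [-1, x - 4, 6], [1, 0, x - 8]].

Expanding det(xI - A) along the first row:
det(xI - A) = + (x - 4)·det([[x - 4, 6], [0, x - 8]]) - (-1)·det([[-1, 6], [1, x - 8]]) + (-6)·det([[-1, x - 4], [1, 0]]).

Evaluating gives χ_A(x) = x^3 - 16x^2 + 85x - 150 = (x - 6)(x - 5)^2.

χ_A(x) = (x - 6)(x - 5)^2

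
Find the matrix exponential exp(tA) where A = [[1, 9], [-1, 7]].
A has Jordan form J = [[4, 1], [0, 4]] with A = PJP^{-1}, so e^{tA} = P e^{tJ} P^{-1}.

For a Jordan block J_k(λ), e^{tJ_k(λ)} = e^{λt} · (I + tN + t^2 N^2/2! + ... + t^{k-1} N^{k-1}/(k-1)!) where N is the nilpotent superdiagonal part.

Assembling the blocks and conjugating back gives the entries of e^{tA} as shown above.

e^{tA} = [[(1 - 3*t)*e^{4*t}, 9*t*e^{4*t}], [-t*e^{4*t}, (3*t + 1)*e^{4*t}]]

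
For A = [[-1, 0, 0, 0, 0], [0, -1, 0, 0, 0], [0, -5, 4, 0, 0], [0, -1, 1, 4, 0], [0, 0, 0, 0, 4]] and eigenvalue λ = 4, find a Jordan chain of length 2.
v_1 = [[0, 0, 1, -2, 0]]^T, v_2 = [[0, 0, 0, 1, 0]]^T

We seek v_1 ∈ ker((A - 4I)^2) \ ker(A - 4I), then set v_{i+1} = (A - 4I) v_i.

One such chain is v_1 = [[0, 0, 1, -2, 0]]^T, v_2 = [[0, 0, 0, 1, 0]]^T. Check: (A - 4I) v_2 = [[0, 0, 0, 0, 0]]^T = 0.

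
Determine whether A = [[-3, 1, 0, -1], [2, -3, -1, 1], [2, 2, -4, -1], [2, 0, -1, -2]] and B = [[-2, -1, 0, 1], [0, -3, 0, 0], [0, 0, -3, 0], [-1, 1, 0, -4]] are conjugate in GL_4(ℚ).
No.

Both have characteristic polynomial (x + 3)^4 and minimal polynomial (x + 3)^2. But rank(A + 3I) = 2 for A while rank(B + 3I) = 1 for B, so the number of Jordan blocks at λ = -3 differs. A and B are not similar.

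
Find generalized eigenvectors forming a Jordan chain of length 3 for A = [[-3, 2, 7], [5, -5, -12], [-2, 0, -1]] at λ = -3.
We seek v_1 ∈ ker((A + 3I)^3) \ ker((A + 3I)^2), then set v_{i+1} = (A + 3I) v_i.

One such chain is v_1 = [[1, -3, 1]]^T, v_2 = [[1, -1, 0]]^T, v_3 = [[-2, 7, -2]]^T. Check: (A + 3I) v_3 = [[0, 0, 0]]^T = 0.

v_1 = [[1, -3, 1]]^T, v_2 = [[1, -1, 0]]^T, v_3 = [[-2, 7, -2]]^T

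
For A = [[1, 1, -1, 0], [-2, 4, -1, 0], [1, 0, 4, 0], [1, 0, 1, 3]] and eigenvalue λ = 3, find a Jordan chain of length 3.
We seek v_1 ∈ ker((A - 3I)^3) \ ker((A - 3I)^2), then set v_{i+1} = (A - 3I) v_i.

One such chain is v_1 = [[0, -1, -1, -1]]^T, v_2 = [[0, 0, -1, -1]]^T, v_3 = [[1, 1, -1, -1]]^T. Check: (A - 3I) v_3 = [[0, 0, 0, 0]]^T = 0.

v_1 = [[0, -1, -1, -1]]^T, v_2 = [[0, 0, -1, -1]]^T, v_3 = [[1, 1, -1, -1]]^T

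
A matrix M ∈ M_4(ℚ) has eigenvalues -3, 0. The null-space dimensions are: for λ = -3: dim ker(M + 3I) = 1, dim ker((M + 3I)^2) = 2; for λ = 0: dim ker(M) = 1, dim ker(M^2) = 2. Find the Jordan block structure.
Jordan blocks: (-3, 2), (0, 2)

λ = -3: successive nullity increments [1, 1] count blocks of size ≥ k; block sizes are [2].
λ = 0: successive nullity increments [1, 1] count blocks of size ≥ k; block sizes are [2].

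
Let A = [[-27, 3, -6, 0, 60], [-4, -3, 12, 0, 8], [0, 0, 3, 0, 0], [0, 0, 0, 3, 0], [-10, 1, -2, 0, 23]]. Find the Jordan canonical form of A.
J = [[-5, 1, 0, 0, 0], [0, -5, 0, 0, 0], [0, 0, 3, 0, 0], [0, 0, 0, 3, 0], [0, 0, 0, 0, 3]]

The characteristic polynomial is det(xI - A) = (x - 3)^3(x + 5)^2, so the eigenvalues are -5 (algebraic multiplicity 2), 3 (algebraic multiplicity 3).

For λ = -5: rank(A + 5I) = 4, rank((A + 5I)^2) = 3. The eigenspace has dimension 5 - 4 = 1, so there is 1 Jordan block; the rank sequence gives block sizes [2].

For λ = 3: rank(A - 3I) = 2. The eigenspace has dimension 5 - 2 = 3, so there are 3 Jordan blocks; the rank sequence gives block sizes [1, 1, 1].

Assembling the blocks gives the Jordan form J above.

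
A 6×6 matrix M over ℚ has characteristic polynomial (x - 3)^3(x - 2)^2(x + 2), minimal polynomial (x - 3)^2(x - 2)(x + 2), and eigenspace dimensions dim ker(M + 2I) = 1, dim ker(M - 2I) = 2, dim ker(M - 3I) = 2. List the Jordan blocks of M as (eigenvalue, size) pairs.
Jordan blocks: (-2, 1), (2, 1), (2, 1), (3, 2), (3, 1)

λ = -2: algebraic multiplicity 1 (exponent in χ_M), largest block size 1 (exponent in m_M), 1 block (geometric multiplicity). This forces block sizes [1].
λ = 2: algebraic multiplicity 2 (exponent in χ_M), largest block size 1 (exponent in m_M), 2 blocks (geometric multiplicity). These force block sizes [1, 1].
λ = 3: algebraic multiplicity 3 (exponent in χ_M), largest block size 2 (exponent in m_M), 2 blocks (geometric multiplicity). These force block sizes [2, 1].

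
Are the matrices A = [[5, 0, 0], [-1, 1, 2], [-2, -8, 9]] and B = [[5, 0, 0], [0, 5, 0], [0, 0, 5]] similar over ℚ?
Both have characteristic polynomial (x - 5)^3, but the minimal polynomial of A is (x - 5)^2 while the minimal polynomial of B is x - 5. The minimal polynomial is a similarity invariant, so A and B are not similar.

No.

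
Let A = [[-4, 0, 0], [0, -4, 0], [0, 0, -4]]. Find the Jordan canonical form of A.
J = [[-4, 0, 0], [0, -4, 0], [0, 0, -4]]

The characteristic polynomial is det(xI - A) = (x + 4)^3, so the eigenvalues are -4 (algebraic multiplicity 3).

For λ = -4: rank(A + 4I) = 0. The eigenspace has dimension 3 - 0 = 3, so there are 3 Jordan blocks; the rank sequence gives block sizes [1, 1, 1].

Assembling the blocks gives the Jordan form J above.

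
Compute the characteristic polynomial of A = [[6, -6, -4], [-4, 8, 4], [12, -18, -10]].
χ_A(x) = x(x - 2)^2

xI - A = [[x - 6, 6, 4], [4, x - 8, -4], [-12, 18, x + 10]].

Expanding det(xI - A) along the first row:
det(xI - A) = + (x - 6)·det([[x - 8, -4], [18, x + 10]]) - (6)·det([[4, -4], [-12, x + 10]]) + (4)·det([[4, x - 8], [-12, 18]]).

Evaluating gives χ_A(x) = x^3 - 4x^2 + 4x = x(x - 2)^2.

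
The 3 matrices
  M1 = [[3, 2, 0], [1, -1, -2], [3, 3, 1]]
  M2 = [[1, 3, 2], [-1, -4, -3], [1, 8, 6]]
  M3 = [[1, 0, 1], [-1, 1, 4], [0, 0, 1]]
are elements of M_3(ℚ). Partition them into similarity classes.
Characteristic polynomials: χ_{M1} = (x - 1)^3, χ_{M2} = (x - 1)^3, χ_{M3} = (x - 1)^3.

{M1, M2, M3}: invariant factors (x - 1)^3.

Matrices are similar if and only if their invariant-factor lists agree; the partition into similarity classes is {M1, M2, M3}.

1 class: {M1, M2, M3}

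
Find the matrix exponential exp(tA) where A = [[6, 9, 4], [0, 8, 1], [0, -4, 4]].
e^{tA} = [[e^{6*t}, t*(t + 9)*e^{6*t}, t*(t + 8)*e^{6*t}/2], [0, (2*t + 1)*e^{6*t}, t*e^{6*t}], [0, -4*t*e^{6*t}, (1 - 2*t)*e^{6*t}]]

A has Jordan form J = [[6, 1, 0], [0, 6, 1], [0, 0, 6]] with A = PJP^{-1}, so e^{tA} = P e^{tJ} P^{-1}.

For a Jordan block J_k(λ), e^{tJ_k(λ)} = e^{λt} · (I + tN + t^2 N^2/2! + ... + t^{k-1} N^{k-1}/(k-1)!) where N is the nilpotent superdiagonal part.

Assembling the blocks and conjugating back gives the entries of e^{tA} as shown above.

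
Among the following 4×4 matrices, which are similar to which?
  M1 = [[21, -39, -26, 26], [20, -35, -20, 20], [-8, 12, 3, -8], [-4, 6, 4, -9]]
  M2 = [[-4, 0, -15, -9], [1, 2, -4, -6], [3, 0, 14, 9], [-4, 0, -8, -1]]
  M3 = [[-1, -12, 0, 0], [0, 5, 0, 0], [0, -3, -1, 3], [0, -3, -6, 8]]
Characteristic polynomials: χ_{M1} = (x + 5)^4, χ_{M2} = (x - 5)^2(x - 2)(x + 1), χ_{M3} = (x - 5)^2(x - 2)(x + 1).

{M1}: invariant factors x + 5, x + 5, (x + 5)^2.

{M2}: invariant factors (x - 5)^2(x - 2)(x + 1).

{M3}: invariant factors x - 5, (x - 5)(x - 2)(x + 1).

Matrices are similar if and only if their invariant-factor lists agree; the partition into similarity classes is {M1}, {M2}, {M3}.

3 classes: {M1}, {M2}, {M3}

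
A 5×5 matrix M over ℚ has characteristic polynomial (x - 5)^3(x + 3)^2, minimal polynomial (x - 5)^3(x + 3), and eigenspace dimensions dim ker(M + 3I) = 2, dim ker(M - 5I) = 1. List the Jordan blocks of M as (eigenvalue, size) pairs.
Jordan blocks: (-3, 1), (-3, 1), (5, 3)

λ = -3: algebraic multiplicity 2 (exponent in χ_M), largest block size 1 (exponent in m_M), 2 blocks (geometric multiplicity). These force block sizes [1, 1].
λ = 5: algebraic multiplicity 3 (exponent in χ_M), largest block size 3 (exponent in m_M), 1 block (geometric multiplicity). This forces block sizes [3].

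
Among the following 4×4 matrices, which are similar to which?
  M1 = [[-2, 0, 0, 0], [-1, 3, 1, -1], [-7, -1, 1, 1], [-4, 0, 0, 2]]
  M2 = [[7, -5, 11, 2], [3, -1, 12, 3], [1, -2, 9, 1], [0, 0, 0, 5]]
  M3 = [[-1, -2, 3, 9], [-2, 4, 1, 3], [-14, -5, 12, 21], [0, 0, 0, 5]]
2 classes: {M1}, {M2, M3}

Characteristic polynomials: χ_{M1} = (x - 2)^3(x + 2), χ_{M2} = (x - 5)^4, χ_{M3} = (x - 5)^4.

{M1}: invariant factors x - 2, (x - 2)^2(x + 2).

{M2, M3}: invariant factors x - 5, (x - 5)^3.

Matrices are similar if and only if their invariant-factor lists agree; the partition into similarity classes is {M1}, {M2, M3}.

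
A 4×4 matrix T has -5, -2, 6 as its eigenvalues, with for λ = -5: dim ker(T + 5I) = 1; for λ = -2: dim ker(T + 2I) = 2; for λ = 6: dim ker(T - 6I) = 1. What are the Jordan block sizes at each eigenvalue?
Jordan blocks: (-5, 1), (-2, 1), (-2, 1), (6, 1)

λ = -5: successive nullity increments [1] count blocks of size ≥ k; block sizes are [1].
λ = -2: successive nullity increments [2] count blocks of size ≥ k; block sizes are [1, 1].
λ = 6: successive nullity increments [1] count blocks of size ≥ k; block sizes are [1].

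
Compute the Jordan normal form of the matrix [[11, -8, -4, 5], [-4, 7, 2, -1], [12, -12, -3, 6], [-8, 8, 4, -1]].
The characteristic polynomial is det(xI - A) = (x - 5)(x - 3)^3, so the eigenvalues are 3 (algebraic multiplicity 3), 5 (algebraic multiplicity 1).

For λ = 3: rank(A - 3I) = 2, rank((A - 3I)^2) = 1. The eigenspace has dimension 4 - 2 = 2, so there are 2 Jordan blocks; the rank sequence gives block sizes [2, 1].

For λ = 5: algebraic multiplicity 1 gives one 1×1 block.

Assembling the blocks gives the Jordan form J above.

J = [[3, 1, 0, 0], [0, 3, 0, 0], [0, 0, 3, 0], [0, 0, 0, 5]]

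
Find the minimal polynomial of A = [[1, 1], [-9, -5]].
m_A(x) = (x + 2)^2

The characteristic polynomial factors as (x + 2)^2. The minimal polynomial is ∏(x - λ)^{k_λ} where k_λ is the size of the largest Jordan block at λ.

For λ = -2: rank(A + 2I) = 1, and the largest Jordan block has size 2 (the smallest k with rank((A + 2I)^k) = rank((A + 2I)^(k+1))).

So m_A(x) = (x + 2)^2.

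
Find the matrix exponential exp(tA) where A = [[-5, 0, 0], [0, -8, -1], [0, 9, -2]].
A has Jordan form J = [[-5, 1, 0], [0, -5, 0], [0, 0, -5]] with A = PJP^{-1}, so e^{tA} = P e^{tJ} P^{-1}.

For a Jordan block J_k(λ), e^{tJ_k(λ)} = e^{λt} · (I + tN + t^2 N^2/2! + ... + t^{k-1} N^{k-1}/(k-1)!) where N is the nilpotent superdiagonal part.

Assembling the blocks and conjugating back gives the entries of e^{tA} as shown above.

e^{tA} = [[e^{-5*t}, 0, 0], [0, (1 - 3*t)*e^{-5*t}, -t*e^{-5*t}], [0, 9*t*e^{-5*t}, (3*t + 1)*e^{-5*t}]]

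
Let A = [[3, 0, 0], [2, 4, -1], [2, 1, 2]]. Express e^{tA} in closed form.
e^{tA} = [[e^{3*t}, 0, 0], [2*t*e^{3*t}, (t + 1)*e^{3*t}, -t*e^{3*t}], [2*t*e^{3*t}, t*e^{3*t}, (1 - t)*e^{3*t}]]

A has Jordan form J = [[3, 1, 0], [0, 3, 0], [0, 0, 3]] with A = PJP^{-1}, so e^{tA} = P e^{tJ} P^{-1}.

For a Jordan block J_k(λ), e^{tJ_k(λ)} = e^{λt} · (I + tN + t^2 N^2/2! + ... + t^{k-1} N^{k-1}/(k-1)!) where N is the nilpotent superdiagonal part.

Assembling the blocks and conjugating back gives the entries of e^{tA} as shown above.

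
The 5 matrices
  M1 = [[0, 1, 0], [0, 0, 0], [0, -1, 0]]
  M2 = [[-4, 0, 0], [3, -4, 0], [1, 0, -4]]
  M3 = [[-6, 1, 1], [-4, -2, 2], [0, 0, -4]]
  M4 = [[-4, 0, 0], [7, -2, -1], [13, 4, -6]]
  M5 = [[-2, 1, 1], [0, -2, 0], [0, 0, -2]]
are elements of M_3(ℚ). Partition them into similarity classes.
Characteristic polynomials: χ_{M1} = x^3, χ_{M2} = (x + 4)^3, χ_{M3} = (x + 4)^3, χ_{M4} = (x + 4)^3, χ_{M5} = (x + 2)^3.

{M1}: invariant factors x, x^2.

{M2, M3}: invariant factors x + 4, (x + 4)^2.

{M4}: invariant factors (x + 4)^3.

{M5}: invariant factors x + 2, (x + 2)^2.

Matrices are similar if and only if their invariant-factor lists agree; the partition into similarity classes is {M1}, {M2, M3}, {M4}, {M5}.

4 classes: {M1}, {M2, M3}, {M4}, {M5}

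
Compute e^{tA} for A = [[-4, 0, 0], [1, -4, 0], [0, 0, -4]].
A has Jordan form J = [[-4, 1, 0], [0, -4, 0], [0, 0, -4]] with A = PJP^{-1}, so e^{tA} = P e^{tJ} P^{-1}.

For a Jordan block J_k(λ), e^{tJ_k(λ)} = e^{λt} · (I + tN + t^2 N^2/2! + ... + t^{k-1} N^{k-1}/(k-1)!) where N is the nilpotent superdiagonal part.

Assembling the blocks and conjugating back gives the entries of e^{tA} as shown above.

e^{tA} = [[e^{-4*t}, 0, 0], [t*e^{-4*t}, e^{-4*t}, 0], [0, 0, e^{-4*t}]]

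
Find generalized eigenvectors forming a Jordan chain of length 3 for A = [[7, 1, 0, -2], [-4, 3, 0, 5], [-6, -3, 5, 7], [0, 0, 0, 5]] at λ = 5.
We seek v_1 ∈ ker((A - 5I)^3) \ ker((A - 5I)^2), then set v_{i+1} = (A - 5I) v_i.

One such chain is v_1 = [[1, 0, -1, 1]]^T, v_2 = [[0, 1, 1, 0]]^T, v_3 = [[1, -2, -3, 0]]^T. Check: (A - 5I) v_3 = [[0, 0, 0, 0]]^T = 0.

v_1 = [[1, 0, -1, 1]]^T, v_2 = [[0, 1, 1, 0]]^T, v_3 = [[1, -2, -3, 0]]^T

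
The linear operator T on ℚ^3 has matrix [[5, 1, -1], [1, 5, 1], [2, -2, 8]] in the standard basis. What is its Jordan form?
The characteristic polynomial is det(xI - A) = (x - 6)^3, so the eigenvalues are 6 (algebraic multiplicity 3).

For λ = 6: rank(A - 6I) = 1, rank((A - 6I)^2) = 0. The eigenspace has dimension 3 - 1 = 2, so there are 2 Jordan blocks; the rank sequence gives block sizes [2, 1].

Assembling the blocks gives the Jordan form J above.

J = [[6, 1, 0], [0, 6, 0], [0, 0, 6]]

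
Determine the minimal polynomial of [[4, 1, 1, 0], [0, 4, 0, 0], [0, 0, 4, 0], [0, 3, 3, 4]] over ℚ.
The characteristic polynomial factors as (x - 4)^4. The minimal polynomial is ∏(x - λ)^{k_λ} where k_λ is the size of the largest Jordan block at λ.

For λ = 4: rank(A - 4I) = 1, and the largest Jordan block has size 2 (the smallest k with rank((A - 4I)^k) = rank((A - 4I)^(k+1))).

So m_A(x) = (x - 4)^2.

m_A(x) = (x - 4)^2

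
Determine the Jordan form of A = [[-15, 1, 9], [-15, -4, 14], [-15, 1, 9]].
J = [[-5, 1, 0], [0, -5, 0], [0, 0, 0]]

The characteristic polynomial is det(xI - A) = x(x + 5)^2, so the eigenvalues are -5 (algebraic multiplicity 2), 0 (algebraic multiplicity 1).

For λ = -5: rank(A + 5I) = 2, rank((A + 5I)^2) = 1. The eigenspace has dimension 3 - 2 = 1, so there is 1 Jordan block; the rank sequence gives block sizes [2].

For λ = 0: algebraic multiplicity 1 gives one 1×1 block.

Assembling the blocks gives the Jordan form J above.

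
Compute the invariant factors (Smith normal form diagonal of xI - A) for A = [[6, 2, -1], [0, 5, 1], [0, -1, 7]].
(x - 6)^3

The Jordan structure of A has elementary divisors (x - 6)^3. Arranging the block sizes at each eigenvalue in decreasing order and taking row products gives the invariant factors.

Invariant factors (smallest first, each dividing the next): (x - 6)^3.

Check: the last factor (x - 6)^3 is the minimal polynomial, and the product (x - 6)^3 is the characteristic polynomial.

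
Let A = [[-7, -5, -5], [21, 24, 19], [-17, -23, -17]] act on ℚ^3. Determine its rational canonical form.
The invariant factors of A (the non-unit diagonal entries of the Smith normal form of xI - A over ℚ[x]) are x^3 - 2, each dividing the next. The characteristic polynomial is their product, x^3 - 2.

The rational canonical form is the block-diagonal matrix of companion matrices C(f_i):
R = [[0, 0, 2], [1, 0, 0], [0, 1, 0]].

Note the characteristic polynomial does not split into linear factors over ℚ, so A has no Jordan form over ℚ; the rational canonical form exists over any field.

R = [[0, 0, 2], [1, 0, 0], [0, 1, 0]]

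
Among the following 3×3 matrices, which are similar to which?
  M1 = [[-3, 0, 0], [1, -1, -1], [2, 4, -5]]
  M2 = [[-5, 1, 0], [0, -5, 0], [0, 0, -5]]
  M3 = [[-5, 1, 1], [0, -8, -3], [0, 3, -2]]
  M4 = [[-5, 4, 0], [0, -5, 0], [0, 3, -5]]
2 classes: {M1}, {M2, M3, M4}

Characteristic polynomials: χ_{M1} = (x + 3)^3, χ_{M2} = (x + 5)^3, χ_{M3} = (x + 5)^3, χ_{M4} = (x + 5)^3.

{M1}: invariant factors x + 3, (x + 3)^2.

{M2, M3, M4}: invariant factors x + 5, (x + 5)^2.

Matrices are similar if and only if their invariant-factor lists agree; the partition into similarity classes is {M1}, {M2, M3, M4}.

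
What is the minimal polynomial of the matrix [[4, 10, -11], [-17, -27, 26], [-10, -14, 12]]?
m_A(x) = (x + 3)(x + 4)^2

The characteristic polynomial factors as (x + 3)(x + 4)^2. The minimal polynomial is ∏(x - λ)^{k_λ} where k_λ is the size of the largest Jordan block at λ.

For λ = -4: rank(A + 4I) = 2, and the largest Jordan block has size 2 (the smallest k with rank((A + 4I)^k) = rank((A + 4I)^(k+1))).
For λ = -3: rank(A + 3I) = 2, and the largest Jordan block has size 1 (the smallest k with rank((A + 3I)^k) = rank((A + 3I)^(k+1))).

So m_A(x) = (x + 3)(x + 4)^2.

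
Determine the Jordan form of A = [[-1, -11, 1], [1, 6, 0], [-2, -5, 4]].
J = [[3, 1, 0], [0, 3, 1], [0, 0, 3]]

The characteristic polynomial is det(xI - A) = (x - 3)^3, so the eigenvalues are 3 (algebraic multiplicity 3).

For λ = 3: rank(A - 3I) = 2, rank((A - 3I)^2) = 1, rank((A - 3I)^3) = 0. The eigenspace has dimension 3 - 2 = 1, so there is 1 Jordan block; the rank sequence gives block sizes [3].

Assembling the blocks gives the Jordan form J above.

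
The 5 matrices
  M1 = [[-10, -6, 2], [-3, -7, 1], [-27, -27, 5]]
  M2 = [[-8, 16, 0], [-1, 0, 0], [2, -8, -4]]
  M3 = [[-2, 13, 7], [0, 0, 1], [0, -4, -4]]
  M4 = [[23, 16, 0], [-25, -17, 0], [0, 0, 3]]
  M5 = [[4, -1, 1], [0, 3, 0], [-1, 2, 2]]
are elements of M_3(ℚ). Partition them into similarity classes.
Characteristic polynomials: χ_{M1} = (x + 4)^3, χ_{M2} = (x + 4)^3, χ_{M3} = (x + 2)^3, χ_{M4} = (x - 3)^3, χ_{M5} = (x - 3)^3.

{M1, M2}: invariant factors x + 4, (x + 4)^2.

{M3}: invariant factors (x + 2)^3.

{M4}: invariant factors x - 3, (x - 3)^2.

{M5}: invariant factors (x - 3)^3.

Matrices are similar if and only if their invariant-factor lists agree; the partition into similarity classes is {M1, M2}, {M3}, {M4}, {M5}.

4 classes: {M1, M2}, {M3}, {M4}, {M5}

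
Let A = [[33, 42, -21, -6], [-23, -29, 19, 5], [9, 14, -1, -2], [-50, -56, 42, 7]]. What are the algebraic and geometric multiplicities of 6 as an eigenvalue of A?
algebraic multiplicity 2, geometric multiplicity 1

The characteristic polynomial is (x - 6)^2(x + 1)^2, so the factor x - 6 appears with exponent 2: the algebraic multiplicity is 2.

rank(A - 6I) = 3, so the eigenspace has dimension 4 - 3 = 1: the geometric multiplicity is 1.

Since 1 < 2, A is not diagonalizable.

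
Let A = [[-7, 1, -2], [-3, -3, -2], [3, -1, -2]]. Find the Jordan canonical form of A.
J = [[-4, 1, 0], [0, -4, 0], [0, 0, -4]]

The characteristic polynomial is det(xI - A) = (x + 4)^3, so the eigenvalues are -4 (algebraic multiplicity 3).

For λ = -4: rank(A + 4I) = 1, rank((A + 4I)^2) = 0. The eigenspace has dimension 3 - 1 = 2, so there are 2 Jordan blocks; the rank sequence gives block sizes [2, 1].

Assembling the blocks gives the Jordan form J above.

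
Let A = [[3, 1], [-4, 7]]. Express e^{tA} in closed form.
e^{tA} = [[(1 - 2*t)*e^{5*t}, t*e^{5*t}], [-4*t*e^{5*t}, (2*t + 1)*e^{5*t}]]

A has Jordan form J = [[5, 1], [0, 5]] with A = PJP^{-1}, so e^{tA} = P e^{tJ} P^{-1}.

For a Jordan block J_k(λ), e^{tJ_k(λ)} = e^{λt} · (I + tN + t^2 N^2/2! + ... + t^{k-1} N^{k-1}/(k-1)!) where N is the nilpotent superdiagonal part.

Assembling the blocks and conjugating back gives the entries of e^{tA} as shown above.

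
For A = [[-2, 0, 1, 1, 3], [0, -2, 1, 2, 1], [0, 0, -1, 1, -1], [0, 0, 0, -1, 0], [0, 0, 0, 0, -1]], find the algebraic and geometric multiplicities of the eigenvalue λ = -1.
algebraic multiplicity 3, geometric multiplicity 2

The characteristic polynomial is (x + 1)^3(x + 2)^2, so the factor x + 1 appears with exponent 3: the algebraic multiplicity is 3.

rank(A + I) = 3, so the eigenspace has dimension 5 - 3 = 2: the geometric multiplicity is 2.

Since 2 < 3, A is not diagonalizable.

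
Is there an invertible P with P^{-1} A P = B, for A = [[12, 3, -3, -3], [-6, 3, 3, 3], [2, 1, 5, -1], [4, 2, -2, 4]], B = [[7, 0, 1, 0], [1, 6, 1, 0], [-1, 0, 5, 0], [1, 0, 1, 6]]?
Two matrices over a field are similar if and only if they have the same invariant factors.

Both A and B have characteristic polynomial (x - 6)^4 and minimal polynomial (x - 6)^2. Computing further, both have invariant factors x - 6, x - 6, (x - 6)^2. Hence A and B are similar.

Yes.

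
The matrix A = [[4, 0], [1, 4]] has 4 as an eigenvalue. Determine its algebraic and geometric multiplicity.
algebraic multiplicity 2, geometric multiplicity 1

The characteristic polynomial is (x - 4)^2, so the factor x - 4 appears with exponent 2: the algebraic multiplicity is 2.

rank(A - 4I) = 1, so the eigenspace has dimension 2 - 1 = 1: the geometric multiplicity is 1.

Since 1 < 2, A is not diagonalizable.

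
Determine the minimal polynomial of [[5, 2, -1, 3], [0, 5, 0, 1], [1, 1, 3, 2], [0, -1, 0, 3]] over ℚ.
The characteristic polynomial factors as (x - 4)^4. The minimal polynomial is ∏(x - λ)^{k_λ} where k_λ is the size of the largest Jordan block at λ.

For λ = 4: rank(A - 4I) = 2, and the largest Jordan block has size 2 (the smallest k with rank((A - 4I)^k) = rank((A - 4I)^(k+1))).

So m_A(x) = (x - 4)^2.

m_A(x) = (x - 4)^2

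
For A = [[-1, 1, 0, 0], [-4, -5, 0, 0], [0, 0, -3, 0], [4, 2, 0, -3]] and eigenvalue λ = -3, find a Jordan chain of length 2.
We seek v_1 ∈ ker((A + 3I)^2) \ ker(A + 3I), then set v_{i+1} = (A + 3I) v_i.

One such chain is v_1 = [[0, 1, 0, -1]]^T, v_2 = [[1, -2, 0, 2]]^T. Check: (A + 3I) v_2 = [[0, 0, 0, 0]]^T = 0.

v_1 = [[0, 1, 0, -1]]^T, v_2 = [[1, -2, 0, 2]]^T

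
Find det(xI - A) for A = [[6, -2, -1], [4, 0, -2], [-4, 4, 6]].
xI - A = [[x - 6, 2, 1], [-4, x, 2], [4, -4, x - 6]].

Expanding det(xI - A) along the first row:
det(xI - A) = + (x - 6)·det([[x, 2], [-4, x - 6]]) - (2)·det([[-4, 2], [4, x - 6]]) + (1)·det([[-4, x], [4, -4]]).

Evaluating gives χ_A(x) = x^3 - 12x^2 + 48x - 64 = (x - 4)^3.

χ_A(x) = (x - 4)^3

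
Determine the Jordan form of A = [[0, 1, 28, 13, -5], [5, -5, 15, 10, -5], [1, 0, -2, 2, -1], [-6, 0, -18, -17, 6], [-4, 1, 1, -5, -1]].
The characteristic polynomial is det(xI - A) = (x + 5)^5, so the eigenvalues are -5 (algebraic multiplicity 5).

For λ = -5: rank(A + 5I) = 2, rank((A + 5I)^2) = 0. The eigenspace has dimension 5 - 2 = 3, so there are 3 Jordan blocks; the rank sequence gives block sizes [2, 2, 1].

Assembling the blocks gives the Jordan form J above.

J = [[-5, 1, 0, 0, 0], [0, -5, 0, 0, 0], [0, 0, -5, 1, 0], [0, 0, 0, -5, 0], [0, 0, 0, 0, -5]]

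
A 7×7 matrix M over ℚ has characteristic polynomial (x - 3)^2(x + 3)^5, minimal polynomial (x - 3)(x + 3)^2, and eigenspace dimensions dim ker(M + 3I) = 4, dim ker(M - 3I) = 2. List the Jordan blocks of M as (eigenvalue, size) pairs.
λ = -3: algebraic multiplicity 5 (exponent in χ_M), largest block size 2 (exponent in m_M), 4 blocks (geometric multiplicity). These force block sizes [2, 1, 1, 1].
λ = 3: algebraic multiplicity 2 (exponent in χ_M), largest block size 1 (exponent in m_M), 2 blocks (geometric multiplicity). These force block sizes [1, 1].

Jordan blocks: (-3, 2), (-3, 1), (-3, 1), (-3, 1), (3, 1), (3, 1)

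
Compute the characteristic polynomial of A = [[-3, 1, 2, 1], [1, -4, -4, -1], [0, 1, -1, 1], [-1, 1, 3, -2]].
χ_A(x) = (x + 2)^2(x + 3)^2

xI - A = [[x + 3, -1, -2, -1], [-1, x + 4, 4, 1], [0, -1, x + 1, -1], [1, -1, -3, x + 2]].

Expanding det(xI - A) along the first row:
det(xI - A) = + (x + 3)·det([[x + 4, 4, 1], [-1, x + 1, -1], [-1, -3, x + 2]]) - (-1)·det([[-1, 4, 1], [0, x + 1, -1], [1, -3, x + 2]]) + (-2)·det([[-1, x + 4, 1], [0, -1, -1], [1, -1, x + 2]]) - (-1)·det([[-1, x + 4, 4], [0, -1, x + 1], [1, -1, -3]]).

Evaluating gives χ_A(x) = x^4 + 10x^3 + 37x^2 + 60x + 36 = (x + 2)^2(x + 3)^2.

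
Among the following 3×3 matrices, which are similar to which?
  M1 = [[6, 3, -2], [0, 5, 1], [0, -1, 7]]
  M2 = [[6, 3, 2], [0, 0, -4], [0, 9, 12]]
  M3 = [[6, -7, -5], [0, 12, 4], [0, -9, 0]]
2 classes: {M1, M3}, {M2}

Characteristic polynomials: χ_{M1} = (x - 6)^3, χ_{M2} = (x - 6)^3, χ_{M3} = (x - 6)^3.

{M1, M3}: invariant factors (x - 6)^3.

{M2}: invariant factors x - 6, (x - 6)^2.

Matrices are similar if and only if their invariant-factor lists agree; the partition into similarity classes is {M1, M3}, {M2}.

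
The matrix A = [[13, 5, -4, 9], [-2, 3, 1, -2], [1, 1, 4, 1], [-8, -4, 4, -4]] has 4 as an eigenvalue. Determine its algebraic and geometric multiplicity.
The characteristic polynomial is (x - 4)^4, so the factor x - 4 appears with exponent 4: the algebraic multiplicity is 4.

rank(A - 4I) = 2, so the eigenspace has dimension 4 - 2 = 2: the geometric multiplicity is 2.

Since 2 < 4, A is not diagonalizable.

algebraic multiplicity 4, geometric multiplicity 2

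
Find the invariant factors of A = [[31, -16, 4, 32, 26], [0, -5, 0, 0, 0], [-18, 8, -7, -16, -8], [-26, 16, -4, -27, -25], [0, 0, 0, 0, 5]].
The Jordan structure of A has elementary divisors (x + 5), (x + 5), (x + 3), (x - 5)^2. Arranging the block sizes at each eigenvalue in decreasing order and taking row products gives the invariant factors.

Invariant factors (smallest first, each dividing the next): x + 5, (x - 5)^2(x + 3)(x + 5).

Check: the last factor (x - 5)^2(x + 3)(x + 5) is the minimal polynomial, and the product (x - 5)^2(x + 3)(x + 5)^2 is the characteristic polynomial.

x + 5, (x - 5)^2(x + 3)(x + 5)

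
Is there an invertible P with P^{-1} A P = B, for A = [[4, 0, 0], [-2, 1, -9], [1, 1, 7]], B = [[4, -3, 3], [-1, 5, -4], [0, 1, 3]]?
Yes.

Two matrices over a field are similar if and only if they have the same invariant factors.

Both A and B have characteristic polynomial (x - 4)^3 and minimal polynomial (x - 4)^3. Computing further, both have invariant factors (x - 4)^3. Hence A and B are similar.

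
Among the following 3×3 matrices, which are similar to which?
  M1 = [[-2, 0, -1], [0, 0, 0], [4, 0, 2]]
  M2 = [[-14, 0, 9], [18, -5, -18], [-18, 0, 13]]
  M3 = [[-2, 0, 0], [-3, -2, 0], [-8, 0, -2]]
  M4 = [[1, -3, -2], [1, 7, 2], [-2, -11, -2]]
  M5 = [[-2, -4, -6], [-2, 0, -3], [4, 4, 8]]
Characteristic polynomials: χ_{M1} = x^3, χ_{M2} = (x - 4)(x + 5)^2, χ_{M3} = (x + 2)^3, χ_{M4} = (x - 2)^3, χ_{M5} = (x - 2)^3.

{M1}: invariant factors x, x^2.

{M2}: invariant factors x + 5, (x - 4)(x + 5).

{M3}: invariant factors x + 2, (x + 2)^2.

{M4}: invariant factors (x - 2)^3.

{M5}: invariant factors x - 2, (x - 2)^2.

Matrices are similar if and only if their invariant-factor lists agree; the partition into similarity classes is {M1}, {M2}, {M3}, {M4}, {M5}.

5 classes: {M1}, {M2}, {M3}, {M4}, {M5}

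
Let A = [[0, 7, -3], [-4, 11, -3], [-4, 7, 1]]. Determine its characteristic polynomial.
χ_A(x) = (x - 4)^3

xI - A = [[x, -7, 3], [4, x - 11, 3], [4, -7, x - 1]].

Expanding det(xI - A) along the first row:
det(xI - A) = + (x)·det([[x - 11, 3], [-7, x - 1]]) - (-7)·det([[4, 3], [4, x - 1]]) + (3)·det([[4, x - 11], [4, -7]]).

Evaluating gives χ_A(x) = x^3 - 12x^2 + 48x - 64 = (x - 4)^3.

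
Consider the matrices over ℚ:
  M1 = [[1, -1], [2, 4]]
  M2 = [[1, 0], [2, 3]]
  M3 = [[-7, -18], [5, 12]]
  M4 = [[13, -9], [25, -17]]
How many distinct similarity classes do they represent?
Characteristic polynomials: χ_{M1} = (x - 3)(x - 2), χ_{M2} = (x - 3)(x - 1), χ_{M3} = (x - 3)(x - 2), χ_{M4} = (x + 2)^2.

{M1, M3}: invariant factors (x - 3)(x - 2).

{M2}: invariant factors (x - 3)(x - 1).

{M4}: invariant factors (x + 2)^2.

Matrices are similar if and only if their invariant-factor lists agree; the partition into similarity classes is {M1, M3}, {M2}, {M4}.

3 classes: {M1, M3}, {M2}, {M4}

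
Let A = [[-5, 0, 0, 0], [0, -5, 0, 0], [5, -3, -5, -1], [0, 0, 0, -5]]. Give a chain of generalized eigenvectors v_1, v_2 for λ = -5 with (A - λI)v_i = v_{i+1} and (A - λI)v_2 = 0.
v_1 = [[4, 6, -2, 1]]^T, v_2 = [[0, 0, 1, 0]]^T

We seek v_1 ∈ ker((A + 5I)^2) \ ker(A + 5I), then set v_{i+1} = (A + 5I) v_i.

One such chain is v_1 = [[4, 6, -2, 1]]^T, v_2 = [[0, 0, 1, 0]]^T. Check: (A + 5I) v_2 = [[0, 0, 0, 0]]^T = 0.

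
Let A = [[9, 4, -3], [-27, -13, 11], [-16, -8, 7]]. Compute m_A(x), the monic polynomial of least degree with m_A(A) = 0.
m_A(x) = (x - 1)^3

The characteristic polynomial factors as (x - 1)^3. The minimal polynomial is ∏(x - λ)^{k_λ} where k_λ is the size of the largest Jordan block at λ.

For λ = 1: rank(A - I) = 2, and the largest Jordan block has size 3 (the smallest k with rank((A - I)^k) = rank((A - I)^(k+1))).

So m_A(x) = (x - 1)^3.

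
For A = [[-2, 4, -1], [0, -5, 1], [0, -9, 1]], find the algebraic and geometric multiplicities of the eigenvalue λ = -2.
algebraic multiplicity 3, geometric multiplicity 1

The characteristic polynomial is (x + 2)^3, so the factor x + 2 appears with exponent 3: the algebraic multiplicity is 3.

rank(A + 2I) = 2, so the eigenspace has dimension 3 - 2 = 1: the geometric multiplicity is 1.

Since 1 < 3, A is not diagonalizable.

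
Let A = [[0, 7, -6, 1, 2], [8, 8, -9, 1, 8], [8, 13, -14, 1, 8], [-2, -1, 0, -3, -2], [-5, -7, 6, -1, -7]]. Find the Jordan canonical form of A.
The characteristic polynomial is det(xI - A) = (x + 2)^3(x + 5)^2, so the eigenvalues are -5 (algebraic multiplicity 2), -2 (algebraic multiplicity 3).

For λ = -5: rank(A + 5I) = 3. The eigenspace has dimension 5 - 3 = 2, so there are 2 Jordan blocks; the rank sequence gives block sizes [1, 1].

For λ = -2: rank(A + 2I) = 3, rank((A + 2I)^2) = 2. The eigenspace has dimension 5 - 3 = 2, so there are 2 Jordan blocks; the rank sequence gives block sizes [2, 1].

Assembling the blocks gives the Jordan form J above.

J = [[-5, 0, 0, 0, 0], [0, -5, 0, 0, 0], [0, 0, -2, 1, 0], [0, 0, 0, -2, 0], [0, 0, 0, 0, -2]]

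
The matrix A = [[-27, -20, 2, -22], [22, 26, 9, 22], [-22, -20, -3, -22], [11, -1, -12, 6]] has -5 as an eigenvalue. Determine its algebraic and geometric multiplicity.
algebraic multiplicity 2, geometric multiplicity 2

The characteristic polynomial is (x - 6)^2(x + 5)^2, so the factor x + 5 appears with exponent 2: the algebraic multiplicity is 2.

rank(A + 5I) = 2, so the eigenspace has dimension 4 - 2 = 2: the geometric multiplicity is 2.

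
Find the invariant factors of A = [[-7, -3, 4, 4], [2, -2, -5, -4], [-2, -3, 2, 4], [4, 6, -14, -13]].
x + 5, (x + 5)^3

The Jordan structure of A has elementary divisors (x + 5)^3, (x + 5). Arranging the block sizes at each eigenvalue in decreasing order and taking row products gives the invariant factors.

Invariant factors (smallest first, each dividing the next): x + 5, (x + 5)^3.

Check: the last factor (x + 5)^3 is the minimal polynomial, and the product (x + 5)^4 is the characteristic polynomial.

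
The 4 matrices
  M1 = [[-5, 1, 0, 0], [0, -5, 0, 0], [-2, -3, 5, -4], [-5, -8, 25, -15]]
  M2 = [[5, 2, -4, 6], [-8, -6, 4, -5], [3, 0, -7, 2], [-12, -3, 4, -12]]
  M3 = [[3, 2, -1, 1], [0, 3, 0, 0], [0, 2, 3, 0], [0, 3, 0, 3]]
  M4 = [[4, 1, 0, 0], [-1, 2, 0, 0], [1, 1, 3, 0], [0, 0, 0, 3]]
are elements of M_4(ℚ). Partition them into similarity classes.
3 classes: {M1, M2}, {M3}, {M4}

Characteristic polynomials: χ_{M1} = (x + 5)^4, χ_{M2} = (x + 5)^4, χ_{M3} = (x - 3)^4, χ_{M4} = (x - 3)^4.

{M1, M2}: invariant factors (x + 5)^2, (x + 5)^2.

{M3}: invariant factors x - 3, (x - 3)^3.

{M4}: invariant factors x - 3, x - 3, (x - 3)^2.

Matrices are similar if and only if their invariant-factor lists agree; the partition into similarity classes is {M1, M2}, {M3}, {M4}.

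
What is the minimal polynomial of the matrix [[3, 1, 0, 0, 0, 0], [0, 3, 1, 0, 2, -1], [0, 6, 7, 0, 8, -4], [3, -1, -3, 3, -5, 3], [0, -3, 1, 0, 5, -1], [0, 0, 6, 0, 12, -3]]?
m_A(x) = (x - 3)^3

The characteristic polynomial factors as (x - 3)^6. The minimal polynomial is ∏(x - λ)^{k_λ} where k_λ is the size of the largest Jordan block at λ.

For λ = 3: rank(A - 3I) = 3, and the largest Jordan block has size 3 (the smallest k with rank((A - 3I)^k) = rank((A - 3I)^(k+1))).

So m_A(x) = (x - 3)^3.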